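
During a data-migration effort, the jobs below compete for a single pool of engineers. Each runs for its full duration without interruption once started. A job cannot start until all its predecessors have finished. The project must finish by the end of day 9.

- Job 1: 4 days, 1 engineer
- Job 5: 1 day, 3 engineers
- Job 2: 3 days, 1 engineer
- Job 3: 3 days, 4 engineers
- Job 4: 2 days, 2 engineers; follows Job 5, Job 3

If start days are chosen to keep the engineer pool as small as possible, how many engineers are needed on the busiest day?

4

Early-start (Job 1@1, Job 5@1, Job 2@1, Job 3@1, Job 4@4) gives peak 9: d1:9  d2:6  d3:6  d4:3  d5:2  d6:0  d7:0  d8:0  d9:0.
Shift Job 2→2, Job 3→5, Job 4→8.
Schedule Job 1@1, Job 5@1, Job 2@2, Job 3@5, Job 4@8: d1:4  d2:2  d3:2  d4:2  d5:4  d6:4  d7:4  d8:2  d9:2 — peak 4.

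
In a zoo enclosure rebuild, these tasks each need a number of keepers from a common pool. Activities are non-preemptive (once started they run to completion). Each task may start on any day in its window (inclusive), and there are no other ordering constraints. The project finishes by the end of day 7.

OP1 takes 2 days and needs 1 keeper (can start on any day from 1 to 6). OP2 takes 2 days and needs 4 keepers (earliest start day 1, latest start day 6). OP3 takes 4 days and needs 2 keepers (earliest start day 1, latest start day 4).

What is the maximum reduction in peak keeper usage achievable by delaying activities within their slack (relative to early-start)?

3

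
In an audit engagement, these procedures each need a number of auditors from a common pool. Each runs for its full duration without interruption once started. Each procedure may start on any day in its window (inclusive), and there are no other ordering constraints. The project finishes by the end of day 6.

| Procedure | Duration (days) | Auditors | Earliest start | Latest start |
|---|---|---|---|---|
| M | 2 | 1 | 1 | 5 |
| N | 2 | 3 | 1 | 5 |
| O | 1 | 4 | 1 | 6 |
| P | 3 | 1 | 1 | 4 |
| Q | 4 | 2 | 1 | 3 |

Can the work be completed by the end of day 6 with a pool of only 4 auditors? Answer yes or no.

no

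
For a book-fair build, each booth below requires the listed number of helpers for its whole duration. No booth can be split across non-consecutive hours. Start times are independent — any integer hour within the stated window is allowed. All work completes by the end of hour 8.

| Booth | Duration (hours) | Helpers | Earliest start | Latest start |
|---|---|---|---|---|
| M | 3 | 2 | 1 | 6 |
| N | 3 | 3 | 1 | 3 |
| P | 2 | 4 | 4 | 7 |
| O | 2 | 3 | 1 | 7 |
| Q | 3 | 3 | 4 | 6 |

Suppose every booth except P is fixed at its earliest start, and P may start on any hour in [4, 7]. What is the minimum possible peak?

P@4: h1:8  h2:8  h3:5  h4:7  h5:7  h6:3  h7:0  h8:0 → peak 8
P@5: h1:8  h2:8  h3:5  h4:3  h5:7  h6:7  h7:0  h8:0 → peak 8
P@6: h1:8  h2:8  h3:5  h4:3  h5:3  h6:7  h7:4  h8:0 → peak 8
P@7: h1:8  h2:8  h3:5  h4:3  h5:3  h6:3  h7:4  h8:4 → peak 8
Best is P@4, peak 8.

8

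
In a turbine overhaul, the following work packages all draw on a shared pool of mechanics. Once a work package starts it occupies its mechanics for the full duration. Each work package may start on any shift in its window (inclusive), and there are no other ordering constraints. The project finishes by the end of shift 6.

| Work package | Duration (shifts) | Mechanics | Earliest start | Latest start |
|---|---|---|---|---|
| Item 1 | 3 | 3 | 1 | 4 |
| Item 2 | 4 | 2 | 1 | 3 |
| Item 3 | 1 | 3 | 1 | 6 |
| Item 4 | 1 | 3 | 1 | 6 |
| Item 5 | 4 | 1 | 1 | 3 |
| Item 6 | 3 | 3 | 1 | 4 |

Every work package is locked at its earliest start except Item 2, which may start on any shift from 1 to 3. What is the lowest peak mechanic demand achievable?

Item 2@1: s1:15  s2:9  s3:9  s4:3  s5:0  s6:0 → peak 15
Item 2@2: s1:13  s2:9  s3:9  s4:3  s5:2  s6:0 → peak 13
Item 2@3: s1:13  s2:7  s3:9  s4:3  s5:2  s6:2 → peak 13
Best is Item 2@2, peak 13.

13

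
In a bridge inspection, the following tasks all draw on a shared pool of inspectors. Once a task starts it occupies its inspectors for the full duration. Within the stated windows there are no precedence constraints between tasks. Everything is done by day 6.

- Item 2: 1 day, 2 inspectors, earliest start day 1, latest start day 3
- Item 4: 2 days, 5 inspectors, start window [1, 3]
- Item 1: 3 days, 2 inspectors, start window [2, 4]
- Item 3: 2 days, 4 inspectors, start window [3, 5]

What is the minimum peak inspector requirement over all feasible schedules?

Early-start (Item 2@1, Item 4@1, Item 1@2, Item 3@3) gives peak 7: d1:7  d2:7  d3:6  d4:6  d5:0  d6:0.
Shift Item 4→2, Item 1→4, Item 3→4.
Schedule Item 2@1, Item 4@2, Item 1@4, Item 3@4: d1:2  d2:5  d3:5  d4:6  d5:6  d6:2 — peak 6.

6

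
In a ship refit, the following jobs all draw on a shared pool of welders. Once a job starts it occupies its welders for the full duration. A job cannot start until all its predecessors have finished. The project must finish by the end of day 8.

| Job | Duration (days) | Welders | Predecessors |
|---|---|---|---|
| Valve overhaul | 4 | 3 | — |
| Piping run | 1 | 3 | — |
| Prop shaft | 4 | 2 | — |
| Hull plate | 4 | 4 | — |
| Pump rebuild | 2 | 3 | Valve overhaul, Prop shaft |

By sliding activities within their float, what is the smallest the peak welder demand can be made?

7

Early-start (Valve overhaul@1, Piping run@1, Prop shaft@1, Hull plate@1, Pump rebuild@5) gives peak 12: d1:12  d2:9  d3:9  d4:9  d5:3  d6:3  d7:0  d8:0.
Shift Prop shaft→2, Hull plate→5, Pump rebuild→6.
Schedule Valve overhaul@1, Piping run@1, Prop shaft@2, Hull plate@5, Pump rebuild@6: d1:6  d2:5  d3:5  d4:5  d5:6  d6:7  d7:7  d8:4 — peak 7.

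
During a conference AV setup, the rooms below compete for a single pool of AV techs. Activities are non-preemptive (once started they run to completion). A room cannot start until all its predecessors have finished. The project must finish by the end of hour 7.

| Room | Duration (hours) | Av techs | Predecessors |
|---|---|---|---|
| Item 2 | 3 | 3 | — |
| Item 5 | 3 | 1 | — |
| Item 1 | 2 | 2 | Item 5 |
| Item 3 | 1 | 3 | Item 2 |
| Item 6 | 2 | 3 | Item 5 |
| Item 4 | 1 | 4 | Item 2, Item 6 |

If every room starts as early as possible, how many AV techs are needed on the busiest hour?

8

Early-start schedule: Item 2@1, Item 5@1, Item 1@4, Item 3@4, Item 6@4, Item 4@6.
Load per hour: hour 1: 4, hour 2: 4, hour 3: 4, hour 4: 8, hour 5: 5, hour 6: 4, hour 7: 0.
Peak is 8.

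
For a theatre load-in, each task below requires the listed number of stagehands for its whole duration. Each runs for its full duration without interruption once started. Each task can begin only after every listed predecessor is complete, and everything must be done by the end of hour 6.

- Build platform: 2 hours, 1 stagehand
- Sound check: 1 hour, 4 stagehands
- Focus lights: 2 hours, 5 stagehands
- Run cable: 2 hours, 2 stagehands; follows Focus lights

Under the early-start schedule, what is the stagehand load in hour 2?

6

At early start, hour 2 has: Build platform, Focus lights.
Demand: 1 + 5 = 6.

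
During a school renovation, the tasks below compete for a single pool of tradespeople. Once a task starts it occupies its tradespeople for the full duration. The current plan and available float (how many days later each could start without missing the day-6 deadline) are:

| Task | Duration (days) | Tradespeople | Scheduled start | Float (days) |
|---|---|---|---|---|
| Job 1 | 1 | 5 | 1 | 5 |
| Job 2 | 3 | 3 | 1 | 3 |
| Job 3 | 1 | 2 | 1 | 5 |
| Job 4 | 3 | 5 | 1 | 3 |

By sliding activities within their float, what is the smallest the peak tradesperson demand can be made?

Early-start (Job 1@1, Job 2@1, Job 3@1, Job 4@1) gives peak 15: d1:15  d2:8  d3:8  d4:0  d5:0  d6:0.
Shift Job 3→2, Job 4→3.
Schedule Job 1@1, Job 2@1, Job 3@2, Job 4@3: d1:8  d2:5  d3:8  d4:5  d5:5  d6:0 — peak 8.

8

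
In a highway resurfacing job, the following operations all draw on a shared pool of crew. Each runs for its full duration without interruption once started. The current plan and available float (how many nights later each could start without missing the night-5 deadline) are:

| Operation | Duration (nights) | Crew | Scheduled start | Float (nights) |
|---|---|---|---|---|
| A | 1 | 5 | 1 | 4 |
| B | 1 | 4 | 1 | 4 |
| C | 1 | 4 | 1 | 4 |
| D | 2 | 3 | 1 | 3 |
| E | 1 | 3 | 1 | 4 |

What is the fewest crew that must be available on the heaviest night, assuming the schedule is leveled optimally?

6

Early-start (A@1, B@1, C@1, D@1, E@1) gives peak 19: n1:19  n2:3  n3:0  n4:0  n5:0.
Shift B→2, C→3, D→4, E→4.
Schedule A@1, B@2, C@3, D@4, E@4: n1:5  n2:4  n3:4  n4:6  n5:3 — peak 6.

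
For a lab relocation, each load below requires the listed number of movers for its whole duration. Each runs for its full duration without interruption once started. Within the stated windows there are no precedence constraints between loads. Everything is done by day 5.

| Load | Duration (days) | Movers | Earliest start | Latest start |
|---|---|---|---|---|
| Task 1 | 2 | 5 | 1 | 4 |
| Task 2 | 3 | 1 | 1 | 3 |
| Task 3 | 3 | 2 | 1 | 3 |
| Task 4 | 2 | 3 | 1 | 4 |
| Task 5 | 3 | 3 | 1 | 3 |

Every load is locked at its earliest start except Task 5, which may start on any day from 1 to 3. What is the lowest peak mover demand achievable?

11

Task 5@1: d1:14  d2:14  d3:6  d4:0  d5:0 → peak 14
Task 5@2: d1:11  d2:14  d3:6  d4:3  d5:0 → peak 14
Task 5@3: d1:11  d2:11  d3:6  d4:3  d5:3 → peak 11
Best is Task 5@3, peak 11.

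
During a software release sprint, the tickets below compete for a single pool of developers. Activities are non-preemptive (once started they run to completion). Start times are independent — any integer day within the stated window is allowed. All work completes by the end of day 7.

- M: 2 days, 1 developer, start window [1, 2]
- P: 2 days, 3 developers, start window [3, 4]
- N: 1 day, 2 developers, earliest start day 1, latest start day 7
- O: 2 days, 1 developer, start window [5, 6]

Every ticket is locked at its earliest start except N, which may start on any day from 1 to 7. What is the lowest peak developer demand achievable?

3

N@1: d1:3  d2:1  d3:3  d4:3  d5:1  d6:1  d7:0 → peak 3
N@2: d1:1  d2:3  d3:3  d4:3  d5:1  d6:1  d7:0 → peak 3
N@3: d1:1  d2:1  d3:5  d4:3  d5:1  d6:1  d7:0 → peak 5
N@4: d1:1  d2:1  d3:3  d4:5  d5:1  d6:1  d7:0 → peak 5
N@5: d1:1  d2:1  d3:3  d4:3  d5:3  d6:1  d7:0 → peak 3
N@6: d1:1  d2:1  d3:3  d4:3  d5:1  d6:3  d7:0 → peak 3
N@7: d1:1  d2:1  d3:3  d4:3  d5:1  d6:1  d7:2 → peak 3
Best is N@1, peak 3.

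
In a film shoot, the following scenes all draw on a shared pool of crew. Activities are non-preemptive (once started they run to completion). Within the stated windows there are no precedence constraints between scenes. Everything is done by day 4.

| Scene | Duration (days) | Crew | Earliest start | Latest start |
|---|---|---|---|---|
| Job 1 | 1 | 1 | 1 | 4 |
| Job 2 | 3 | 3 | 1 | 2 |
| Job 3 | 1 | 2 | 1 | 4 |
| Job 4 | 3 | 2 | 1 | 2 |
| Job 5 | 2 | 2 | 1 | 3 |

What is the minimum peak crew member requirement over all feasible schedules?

7

Early-start (Job 1@1, Job 2@1, Job 3@1, Job 4@1, Job 5@1) gives peak 10: d1:10  d2:7  d3:5  d4:0.
Shift Job 4→2, Job 5→2.
Schedule Job 1@1, Job 2@1, Job 3@1, Job 4@2, Job 5@2: d1:6  d2:7  d3:7  d4:2 — peak 7.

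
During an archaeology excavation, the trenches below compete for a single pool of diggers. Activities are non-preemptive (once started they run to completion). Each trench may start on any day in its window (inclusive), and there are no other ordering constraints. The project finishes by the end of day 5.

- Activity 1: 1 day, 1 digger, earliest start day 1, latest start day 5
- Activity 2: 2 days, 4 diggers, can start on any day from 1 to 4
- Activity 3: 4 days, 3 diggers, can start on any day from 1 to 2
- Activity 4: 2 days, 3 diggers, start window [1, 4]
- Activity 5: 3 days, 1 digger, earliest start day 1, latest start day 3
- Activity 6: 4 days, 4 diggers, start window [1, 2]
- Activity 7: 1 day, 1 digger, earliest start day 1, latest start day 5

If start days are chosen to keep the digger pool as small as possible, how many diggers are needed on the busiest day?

11

Early-start (Activity 1@1, Activity 2@1, Activity 3@1, Activity 4@1, Activity 5@1, Activity 6@1, Activity 7@1) gives peak 17: d1:17  d2:15  d3:8  d4:7  d5:0.
Shift Activity 4→3, Activity 5→3, Activity 6→2.
Schedule Activity 1@1, Activity 2@1, Activity 3@1, Activity 4@3, Activity 5@3, Activity 6@2, Activity 7@1: d1:9  d2:11  d3:11  d4:11  d5:5 — peak 11.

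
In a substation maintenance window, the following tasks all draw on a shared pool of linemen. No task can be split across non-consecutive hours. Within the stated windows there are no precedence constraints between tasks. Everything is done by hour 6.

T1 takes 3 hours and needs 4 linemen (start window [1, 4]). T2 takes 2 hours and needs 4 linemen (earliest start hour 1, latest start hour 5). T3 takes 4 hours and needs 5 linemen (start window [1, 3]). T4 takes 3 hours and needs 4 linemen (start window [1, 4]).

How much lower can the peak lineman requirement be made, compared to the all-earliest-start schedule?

8

Early-start peak: h1:17  h2:17  h3:13  h4:5  h5:0  h6:0 ⇒ 17.
Leveled (T1@1, T2@1, T3@3, T4@4): h1:8  h2:8  h3:9  h4:9  h5:9  h6:9 ⇒ 9.
Reduction 17 − 9 = 8.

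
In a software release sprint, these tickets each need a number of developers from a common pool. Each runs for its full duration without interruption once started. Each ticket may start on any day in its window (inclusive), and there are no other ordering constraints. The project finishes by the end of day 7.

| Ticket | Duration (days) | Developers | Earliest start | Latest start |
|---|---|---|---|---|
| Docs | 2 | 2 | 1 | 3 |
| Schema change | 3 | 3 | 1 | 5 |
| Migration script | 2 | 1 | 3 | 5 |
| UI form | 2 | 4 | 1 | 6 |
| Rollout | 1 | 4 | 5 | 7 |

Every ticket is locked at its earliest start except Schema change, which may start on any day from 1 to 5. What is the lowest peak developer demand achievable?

Schema change@1: d1:9  d2:9  d3:4  d4:1  d5:4  d6:0  d7:0 → peak 9
Schema change@2: d1:6  d2:9  d3:4  d4:4  d5:4  d6:0  d7:0 → peak 9
Schema change@3: d1:6  d2:6  d3:4  d4:4  d5:7  d6:0  d7:0 → peak 7
Schema change@4: d1:6  d2:6  d3:1  d4:4  d5:7  d6:3  d7:0 → peak 7
Schema change@5: d1:6  d2:6  d3:1  d4:1  d5:7  d6:3  d7:3 → peak 7
Best is Schema change@3, peak 7.

7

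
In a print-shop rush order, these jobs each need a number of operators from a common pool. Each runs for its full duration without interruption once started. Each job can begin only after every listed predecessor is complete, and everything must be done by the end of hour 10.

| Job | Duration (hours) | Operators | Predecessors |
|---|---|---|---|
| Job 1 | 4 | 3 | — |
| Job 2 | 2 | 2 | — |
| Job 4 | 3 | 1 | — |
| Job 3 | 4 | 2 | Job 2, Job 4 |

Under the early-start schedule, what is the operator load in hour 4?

5

At early start, hour 4 has: Job 1, Job 3.
Demand: 3 + 2 = 5.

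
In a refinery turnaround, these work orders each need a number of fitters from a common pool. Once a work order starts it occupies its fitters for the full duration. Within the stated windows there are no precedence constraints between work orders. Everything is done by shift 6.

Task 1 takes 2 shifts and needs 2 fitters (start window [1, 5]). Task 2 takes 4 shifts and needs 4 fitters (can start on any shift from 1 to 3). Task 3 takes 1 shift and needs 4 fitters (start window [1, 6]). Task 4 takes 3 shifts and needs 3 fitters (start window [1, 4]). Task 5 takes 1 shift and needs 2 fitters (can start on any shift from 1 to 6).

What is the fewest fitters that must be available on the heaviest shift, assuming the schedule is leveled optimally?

Early-start (Task 1@1, Task 2@1, Task 3@1, Task 4@1, Task 5@1) gives peak 15: s1:15  s2:9  s3:7  s4:4  s5:0  s6:0.
Shift Task 3→5, Task 4→3, Task 5→6.
Schedule Task 1@1, Task 2@1, Task 3@5, Task 4@3, Task 5@6: s1:6  s2:6  s3:7  s4:7  s5:7  s6:2 — peak 7.

7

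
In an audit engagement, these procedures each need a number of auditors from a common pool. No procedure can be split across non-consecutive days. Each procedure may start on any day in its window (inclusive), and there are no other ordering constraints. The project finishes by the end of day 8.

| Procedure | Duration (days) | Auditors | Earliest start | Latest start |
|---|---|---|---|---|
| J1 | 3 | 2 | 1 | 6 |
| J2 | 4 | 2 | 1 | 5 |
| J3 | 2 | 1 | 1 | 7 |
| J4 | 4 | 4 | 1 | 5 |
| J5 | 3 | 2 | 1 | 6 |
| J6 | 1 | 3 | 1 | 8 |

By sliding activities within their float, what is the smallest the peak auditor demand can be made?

Early-start (J1@1, J2@1, J3@1, J4@1, J5@1, J6@1) gives peak 14: d1:14  d2:11  d3:10  d4:6  d5:0  d6:0  d7:0  d8:0.
Shift J4→4, J5→5, J6→8.
Schedule J1@1, J2@1, J3@1, J4@4, J5@5, J6@8: d1:5  d2:5  d3:4  d4:6  d5:6  d6:6  d7:6  d8:3 — peak 6.
Total auditor-days = 41 over 8 days ⇒ peak ≥ ⌈41/8⌉ = 6, so 6 is optimal.

6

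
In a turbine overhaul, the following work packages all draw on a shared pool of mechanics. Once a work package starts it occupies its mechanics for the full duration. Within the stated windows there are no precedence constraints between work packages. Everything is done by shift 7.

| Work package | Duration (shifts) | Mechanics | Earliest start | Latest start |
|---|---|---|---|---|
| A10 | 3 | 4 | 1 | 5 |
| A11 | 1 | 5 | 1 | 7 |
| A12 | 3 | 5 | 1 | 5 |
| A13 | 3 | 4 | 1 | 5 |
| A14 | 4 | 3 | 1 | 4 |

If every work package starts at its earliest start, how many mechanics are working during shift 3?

At early start, shift 3 has: A10, A12, A13, A14.
Demand: 4 + 5 + 4 + 3 = 16.

16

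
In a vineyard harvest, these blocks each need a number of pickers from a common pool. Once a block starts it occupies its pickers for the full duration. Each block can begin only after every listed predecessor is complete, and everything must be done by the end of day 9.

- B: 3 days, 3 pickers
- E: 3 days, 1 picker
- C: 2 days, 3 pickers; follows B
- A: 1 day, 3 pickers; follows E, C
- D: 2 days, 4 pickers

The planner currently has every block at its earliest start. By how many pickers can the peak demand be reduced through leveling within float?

4

Early-start peak: d1:8  d2:8  d3:4  d4:3  d5:3  d6:3  d7:0  d8:0  d9:0 ⇒ 8.
Leveled (B@1, E@1, C@4, A@6, D@7): d1:4  d2:4  d3:4  d4:3  d5:3  d6:3  d7:4  d8:4  d9:0 ⇒ 4.
Reduction 8 − 4 = 4.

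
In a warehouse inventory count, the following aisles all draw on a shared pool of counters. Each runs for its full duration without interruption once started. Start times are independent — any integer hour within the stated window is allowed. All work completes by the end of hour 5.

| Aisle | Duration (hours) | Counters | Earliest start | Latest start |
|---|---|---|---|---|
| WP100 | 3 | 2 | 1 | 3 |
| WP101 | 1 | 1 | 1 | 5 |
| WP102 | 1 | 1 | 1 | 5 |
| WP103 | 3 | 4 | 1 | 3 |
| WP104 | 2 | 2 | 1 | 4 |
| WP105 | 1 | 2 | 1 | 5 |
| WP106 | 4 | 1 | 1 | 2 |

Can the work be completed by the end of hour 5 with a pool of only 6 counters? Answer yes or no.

The minimum achievable peak is 7; 6 < 7, so no feasible schedule stays within the cap.

no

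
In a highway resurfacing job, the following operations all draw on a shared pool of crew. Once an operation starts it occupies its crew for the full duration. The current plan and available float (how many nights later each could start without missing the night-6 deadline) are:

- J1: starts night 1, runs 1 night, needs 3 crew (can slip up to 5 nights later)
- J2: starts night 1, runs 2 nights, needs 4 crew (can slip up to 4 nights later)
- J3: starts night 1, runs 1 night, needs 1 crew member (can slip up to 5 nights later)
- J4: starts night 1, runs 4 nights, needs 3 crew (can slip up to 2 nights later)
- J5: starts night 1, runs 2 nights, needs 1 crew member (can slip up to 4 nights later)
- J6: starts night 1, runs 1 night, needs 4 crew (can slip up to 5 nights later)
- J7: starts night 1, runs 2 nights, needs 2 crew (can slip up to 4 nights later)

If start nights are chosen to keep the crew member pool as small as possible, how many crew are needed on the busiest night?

7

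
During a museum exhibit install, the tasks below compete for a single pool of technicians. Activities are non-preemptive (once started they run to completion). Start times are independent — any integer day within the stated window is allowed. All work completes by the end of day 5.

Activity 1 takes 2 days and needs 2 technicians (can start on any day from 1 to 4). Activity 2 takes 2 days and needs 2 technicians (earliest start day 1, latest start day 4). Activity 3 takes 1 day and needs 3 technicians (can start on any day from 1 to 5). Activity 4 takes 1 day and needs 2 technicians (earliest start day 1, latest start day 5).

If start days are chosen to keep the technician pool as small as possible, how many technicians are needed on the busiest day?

4

Early-start (Activity 1@1, Activity 2@1, Activity 3@1, Activity 4@1) gives peak 9: d1:9  d2:4  d3:0  d4:0  d5:0.
Shift Activity 3→3, Activity 4→4.
Schedule Activity 1@1, Activity 2@1, Activity 3@3, Activity 4@4: d1:4  d2:4  d3:3  d4:2  d5:0 — peak 4.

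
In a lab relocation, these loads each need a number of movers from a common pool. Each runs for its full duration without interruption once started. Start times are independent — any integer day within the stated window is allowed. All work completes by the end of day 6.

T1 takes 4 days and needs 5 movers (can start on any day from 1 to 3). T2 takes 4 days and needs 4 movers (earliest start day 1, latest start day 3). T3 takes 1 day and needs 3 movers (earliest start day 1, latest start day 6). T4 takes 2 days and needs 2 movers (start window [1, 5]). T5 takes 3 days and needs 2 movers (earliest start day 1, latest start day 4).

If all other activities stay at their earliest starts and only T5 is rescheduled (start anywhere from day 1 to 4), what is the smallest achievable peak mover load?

14

T5@1: d1:16  d2:13  d3:11  d4:9  d5:0  d6:0 → peak 16
T5@2: d1:14  d2:13  d3:11  d4:11  d5:0  d6:0 → peak 14
T5@3: d1:14  d2:11  d3:11  d4:11  d5:2  d6:0 → peak 14
T5@4: d1:14  d2:11  d3:9  d4:11  d5:2  d6:2 → peak 14
Best is T5@2, peak 14.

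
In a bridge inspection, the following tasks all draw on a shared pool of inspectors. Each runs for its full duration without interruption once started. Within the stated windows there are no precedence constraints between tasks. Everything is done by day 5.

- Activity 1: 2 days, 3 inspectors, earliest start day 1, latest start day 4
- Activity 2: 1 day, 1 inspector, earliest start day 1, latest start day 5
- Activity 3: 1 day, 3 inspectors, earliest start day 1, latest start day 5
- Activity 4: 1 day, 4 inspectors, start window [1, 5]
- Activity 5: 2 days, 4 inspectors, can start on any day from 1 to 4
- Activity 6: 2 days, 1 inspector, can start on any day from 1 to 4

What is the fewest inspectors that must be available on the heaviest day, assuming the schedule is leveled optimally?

Early-start (Activity 1@1, Activity 2@1, Activity 3@1, Activity 4@1, Activity 5@1, Activity 6@1) gives peak 16: d1:16  d2:8  d3:0  d4:0  d5:0.
Shift Activity 3→2, Activity 4→3, Activity 5→4, Activity 6→3.
Schedule Activity 1@1, Activity 2@1, Activity 3@2, Activity 4@3, Activity 5@4, Activity 6@3: d1:4  d2:6  d3:5  d4:5  d5:4 — peak 6.

6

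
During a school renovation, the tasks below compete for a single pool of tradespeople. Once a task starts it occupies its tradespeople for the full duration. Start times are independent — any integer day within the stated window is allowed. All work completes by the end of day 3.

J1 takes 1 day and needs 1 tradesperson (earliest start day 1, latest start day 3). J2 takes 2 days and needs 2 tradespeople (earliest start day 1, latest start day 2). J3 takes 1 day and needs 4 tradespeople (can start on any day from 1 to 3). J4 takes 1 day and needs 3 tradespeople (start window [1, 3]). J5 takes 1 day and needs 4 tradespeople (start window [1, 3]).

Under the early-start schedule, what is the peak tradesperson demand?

14

Early-start schedule: J1@1, J2@1, J3@1, J4@1, J5@1.
Load per day: day 1: 14, day 2: 2, day 3: 0.
Peak is 14.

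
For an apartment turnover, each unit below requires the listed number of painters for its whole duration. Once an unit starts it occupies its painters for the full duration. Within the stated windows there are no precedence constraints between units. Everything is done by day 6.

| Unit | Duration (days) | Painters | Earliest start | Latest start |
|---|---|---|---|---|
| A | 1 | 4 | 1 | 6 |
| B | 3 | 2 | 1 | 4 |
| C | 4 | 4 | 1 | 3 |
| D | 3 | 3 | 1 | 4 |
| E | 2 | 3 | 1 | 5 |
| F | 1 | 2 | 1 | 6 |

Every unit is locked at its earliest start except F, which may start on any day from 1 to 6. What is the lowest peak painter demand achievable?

16

F@1: d1:18  d2:12  d3:9  d4:4  d5:0  d6:0 → peak 18
F@2: d1:16  d2:14  d3:9  d4:4  d5:0  d6:0 → peak 16
F@3: d1:16  d2:12  d3:11  d4:4  d5:0  d6:0 → peak 16
F@4: d1:16  d2:12  d3:9  d4:6  d5:0  d6:0 → peak 16
F@5: d1:16  d2:12  d3:9  d4:4  d5:2  d6:0 → peak 16
F@6: d1:16  d2:12  d3:9  d4:4  d5:0  d6:2 → peak 16
Best is F@2, peak 16.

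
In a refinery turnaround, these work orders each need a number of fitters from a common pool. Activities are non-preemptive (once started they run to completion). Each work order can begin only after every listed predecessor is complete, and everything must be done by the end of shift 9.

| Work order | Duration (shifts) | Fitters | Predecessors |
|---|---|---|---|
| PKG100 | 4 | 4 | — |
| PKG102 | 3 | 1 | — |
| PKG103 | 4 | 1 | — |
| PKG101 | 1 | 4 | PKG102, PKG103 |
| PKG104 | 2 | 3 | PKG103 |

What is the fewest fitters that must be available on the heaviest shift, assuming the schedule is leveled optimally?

Early-start (PKG100@1, PKG102@1, PKG103@1, PKG101@5, PKG104@5) gives peak 7: s1:6  s2:6  s3:6  s4:5  s5:7  s6:3  s7:0  s8:0  s9:0.
Shift PKG102→5, PKG101→8.
Schedule PKG100@1, PKG102@5, PKG103@1, PKG101@8, PKG104@5: s1:5  s2:5  s3:5  s4:5  s5:4  s6:4  s7:1  s8:4  s9:0 — peak 5.

5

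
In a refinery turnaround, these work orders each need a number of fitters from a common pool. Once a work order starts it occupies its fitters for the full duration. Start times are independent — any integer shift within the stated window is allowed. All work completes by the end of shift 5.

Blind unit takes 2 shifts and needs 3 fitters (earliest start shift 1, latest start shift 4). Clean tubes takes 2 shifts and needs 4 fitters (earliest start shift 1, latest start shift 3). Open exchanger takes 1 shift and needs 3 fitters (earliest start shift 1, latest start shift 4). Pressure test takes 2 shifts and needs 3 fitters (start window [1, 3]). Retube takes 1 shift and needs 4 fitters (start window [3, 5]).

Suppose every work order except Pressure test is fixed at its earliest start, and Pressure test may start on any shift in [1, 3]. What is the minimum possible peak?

10

Pressure test@1: s1:13  s2:10  s3:4  s4:0  s5:0 → peak 13
Pressure test@2: s1:10  s2:10  s3:7  s4:0  s5:0 → peak 10
Pressure test@3: s1:10  s2:7  s3:7  s4:3  s5:0 → peak 10
Best is Pressure test@2, peak 10.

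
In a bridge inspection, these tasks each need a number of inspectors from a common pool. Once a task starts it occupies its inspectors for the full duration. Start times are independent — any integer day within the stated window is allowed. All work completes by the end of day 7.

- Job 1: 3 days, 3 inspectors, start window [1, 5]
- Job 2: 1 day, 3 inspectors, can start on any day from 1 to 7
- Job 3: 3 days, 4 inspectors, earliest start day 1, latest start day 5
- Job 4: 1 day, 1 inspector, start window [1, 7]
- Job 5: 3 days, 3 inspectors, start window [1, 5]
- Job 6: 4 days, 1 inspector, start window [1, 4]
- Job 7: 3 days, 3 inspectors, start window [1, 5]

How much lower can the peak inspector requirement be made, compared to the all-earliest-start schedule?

11

Early-start peak: d1:18  d2:14  d3:14  d4:1  d5:0  d6:0  d7:0 ⇒ 18.
Leveled (Job 1@1, Job 2@1, Job 3@2, Job 4@1, Job 5@5, Job 6@4, Job 7@5): d1:7  d2:7  d3:7  d4:5  d5:7  d6:7  d7:7 ⇒ 7.
Reduction 18 − 7 = 11.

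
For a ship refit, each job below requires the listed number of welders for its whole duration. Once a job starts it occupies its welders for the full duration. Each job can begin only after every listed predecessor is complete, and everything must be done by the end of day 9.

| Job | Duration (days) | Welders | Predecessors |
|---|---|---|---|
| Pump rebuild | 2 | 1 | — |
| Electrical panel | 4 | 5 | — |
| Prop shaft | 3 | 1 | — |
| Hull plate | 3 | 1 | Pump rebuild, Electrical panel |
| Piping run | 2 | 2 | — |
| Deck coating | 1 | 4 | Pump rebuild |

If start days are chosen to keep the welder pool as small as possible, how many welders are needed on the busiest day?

5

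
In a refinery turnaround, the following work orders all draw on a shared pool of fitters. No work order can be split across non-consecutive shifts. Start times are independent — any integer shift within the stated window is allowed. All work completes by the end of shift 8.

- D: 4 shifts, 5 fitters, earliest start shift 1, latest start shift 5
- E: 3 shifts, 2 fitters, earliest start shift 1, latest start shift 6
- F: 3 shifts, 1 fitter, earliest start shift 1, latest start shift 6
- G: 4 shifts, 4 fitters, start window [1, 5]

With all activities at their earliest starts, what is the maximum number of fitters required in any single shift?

12

Early-start schedule: D@1, E@1, F@1, G@1.
Load per shift: shift 1: 12, shift 2: 12, shift 3: 12, shift 4: 9, shift 5: 0, shift 6: 0, shift 7: 0, shift 8: 0.
Peak is 12.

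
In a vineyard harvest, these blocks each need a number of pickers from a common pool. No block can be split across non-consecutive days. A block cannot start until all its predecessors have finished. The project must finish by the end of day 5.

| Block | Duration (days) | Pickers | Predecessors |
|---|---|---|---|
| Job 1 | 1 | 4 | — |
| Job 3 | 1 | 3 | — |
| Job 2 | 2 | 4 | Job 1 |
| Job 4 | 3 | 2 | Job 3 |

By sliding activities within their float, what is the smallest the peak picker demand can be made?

6

Early-start (Job 1@1, Job 3@1, Job 2@2, Job 4@2) gives peak 7: d1:7  d2:6  d3:6  d4:2  d5:0.
Shift Job 3→2, Job 2→3, Job 4→3.
Schedule Job 1@1, Job 3@2, Job 2@3, Job 4@3: d1:4  d2:3  d3:6  d4:6  d5:2 — peak 6.
No arrangement of the 18 feasible schedules does better.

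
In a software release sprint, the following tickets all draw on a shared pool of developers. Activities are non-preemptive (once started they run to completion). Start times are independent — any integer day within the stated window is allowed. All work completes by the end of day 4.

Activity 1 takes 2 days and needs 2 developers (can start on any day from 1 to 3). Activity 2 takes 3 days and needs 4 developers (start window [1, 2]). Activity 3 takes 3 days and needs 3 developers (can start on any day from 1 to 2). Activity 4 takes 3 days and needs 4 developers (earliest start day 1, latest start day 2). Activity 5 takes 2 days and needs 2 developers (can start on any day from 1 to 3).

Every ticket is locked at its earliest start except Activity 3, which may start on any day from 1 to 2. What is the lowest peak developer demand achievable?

Activity 3@1: d1:15  d2:15  d3:11  d4:0 → peak 15
Activity 3@2: d1:12  d2:15  d3:11  d4:3 → peak 15
Best is Activity 3@1, peak 15.

15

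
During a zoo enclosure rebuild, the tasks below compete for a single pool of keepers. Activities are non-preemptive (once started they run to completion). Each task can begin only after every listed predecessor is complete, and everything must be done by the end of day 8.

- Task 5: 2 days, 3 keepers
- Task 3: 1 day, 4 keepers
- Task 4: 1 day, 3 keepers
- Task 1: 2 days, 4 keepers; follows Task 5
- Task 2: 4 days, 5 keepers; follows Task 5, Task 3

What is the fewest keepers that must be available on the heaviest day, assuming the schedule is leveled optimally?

7

Early-start (Task 5@1, Task 3@1, Task 4@1, Task 1@3, Task 2@3) gives peak 10: d1:10  d2:3  d3:9  d4:9  d5:5  d6:5  d7:0  d8:0.
Shift Task 4→2, Task 2→5.
Schedule Task 5@1, Task 3@1, Task 4@2, Task 1@3, Task 2@5: d1:7  d2:6  d3:4  d4:4  d5:5  d6:5  d7:5  d8:5 — peak 7.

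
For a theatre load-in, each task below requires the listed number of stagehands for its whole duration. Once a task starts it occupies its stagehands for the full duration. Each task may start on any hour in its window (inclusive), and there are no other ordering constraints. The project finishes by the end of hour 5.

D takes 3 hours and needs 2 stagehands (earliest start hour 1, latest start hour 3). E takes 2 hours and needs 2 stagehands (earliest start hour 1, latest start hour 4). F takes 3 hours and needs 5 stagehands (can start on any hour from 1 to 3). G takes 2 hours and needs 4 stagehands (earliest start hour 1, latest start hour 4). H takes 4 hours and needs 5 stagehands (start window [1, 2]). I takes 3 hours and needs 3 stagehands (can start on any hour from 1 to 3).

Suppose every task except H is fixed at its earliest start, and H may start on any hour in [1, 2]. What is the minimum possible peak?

H@1: h1:21  h2:21  h3:15  h4:5  h5:0 → peak 21
H@2: h1:16  h2:21  h3:15  h4:5  h5:5 → peak 21
Best is H@1, peak 21.

21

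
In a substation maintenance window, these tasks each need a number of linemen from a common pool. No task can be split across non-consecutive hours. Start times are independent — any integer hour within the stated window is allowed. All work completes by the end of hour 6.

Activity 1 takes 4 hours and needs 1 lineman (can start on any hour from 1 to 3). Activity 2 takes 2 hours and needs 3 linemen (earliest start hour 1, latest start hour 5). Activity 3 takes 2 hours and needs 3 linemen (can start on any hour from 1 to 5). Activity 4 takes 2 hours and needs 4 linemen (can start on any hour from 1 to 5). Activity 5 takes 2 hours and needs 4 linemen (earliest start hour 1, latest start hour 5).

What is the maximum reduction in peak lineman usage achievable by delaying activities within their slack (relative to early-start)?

9

Early-start peak: h1:15  h2:15  h3:1  h4:1  h5:0  h6:0 ⇒ 15.
Leveled (Activity 1@1, Activity 2@5, Activity 3@5, Activity 4@1, Activity 5@3): h1:5  h2:5  h3:5  h4:5  h5:6  h6:6 ⇒ 6.
Reduction 15 − 6 = 9.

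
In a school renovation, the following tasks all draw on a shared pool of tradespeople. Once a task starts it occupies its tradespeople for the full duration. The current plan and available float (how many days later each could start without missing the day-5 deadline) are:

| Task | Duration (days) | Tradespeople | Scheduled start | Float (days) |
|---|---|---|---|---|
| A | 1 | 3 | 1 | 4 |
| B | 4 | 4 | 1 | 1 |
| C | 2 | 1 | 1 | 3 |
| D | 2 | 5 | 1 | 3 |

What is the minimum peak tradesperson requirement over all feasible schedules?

Early-start (A@1, B@1, C@1, D@1) gives peak 13: d1:13  d2:10  d3:4  d4:4  d5:0.
Shift D→3.
Schedule A@1, B@1, C@1, D@3: d1:8  d2:5  d3:9  d4:9  d5:0 — peak 9.

9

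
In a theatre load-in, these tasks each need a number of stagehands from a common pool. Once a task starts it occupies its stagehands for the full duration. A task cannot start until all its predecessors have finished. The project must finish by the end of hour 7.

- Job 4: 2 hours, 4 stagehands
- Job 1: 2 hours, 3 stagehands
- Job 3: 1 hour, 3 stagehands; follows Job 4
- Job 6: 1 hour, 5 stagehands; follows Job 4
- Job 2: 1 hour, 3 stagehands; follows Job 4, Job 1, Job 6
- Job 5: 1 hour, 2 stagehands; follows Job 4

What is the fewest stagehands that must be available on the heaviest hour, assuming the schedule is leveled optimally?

5

Early-start (Job 4@1, Job 1@1, Job 3@3, Job 6@3, Job 2@4, Job 5@3) gives peak 10: h1:7  h2:7  h3:10  h4:3  h5:0  h6:0  h7:0.
Shift Job 1→3, Job 3→5, Job 6→6, Job 2→7.
Schedule Job 4@1, Job 1@3, Job 3@5, Job 6@6, Job 2@7, Job 5@3: h1:4  h2:4  h3:5  h4:3  h5:3  h6:5  h7:3 — peak 5.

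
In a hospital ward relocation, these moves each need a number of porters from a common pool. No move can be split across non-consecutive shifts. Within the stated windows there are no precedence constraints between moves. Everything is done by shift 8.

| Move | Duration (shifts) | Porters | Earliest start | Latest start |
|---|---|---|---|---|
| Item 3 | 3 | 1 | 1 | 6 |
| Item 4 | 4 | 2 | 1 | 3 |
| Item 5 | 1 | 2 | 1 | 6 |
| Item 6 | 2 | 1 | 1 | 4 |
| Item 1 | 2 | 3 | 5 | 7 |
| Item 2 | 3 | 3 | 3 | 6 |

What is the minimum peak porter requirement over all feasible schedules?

Early-start (Item 3@1, Item 4@1, Item 5@1, Item 6@1, Item 1@5, Item 2@3) gives peak 6: s1:6  s2:4  s3:6  s4:5  s5:6  s6:3  s7:0  s8:0.
Shift Item 6→2, Item 1→7, Item 2→4.
Schedule Item 3@1, Item 4@1, Item 5@1, Item 6@2, Item 1@7, Item 2@4: s1:5  s2:4  s3:4  s4:5  s5:3  s6:3  s7:3  s8:3 — peak 5.

5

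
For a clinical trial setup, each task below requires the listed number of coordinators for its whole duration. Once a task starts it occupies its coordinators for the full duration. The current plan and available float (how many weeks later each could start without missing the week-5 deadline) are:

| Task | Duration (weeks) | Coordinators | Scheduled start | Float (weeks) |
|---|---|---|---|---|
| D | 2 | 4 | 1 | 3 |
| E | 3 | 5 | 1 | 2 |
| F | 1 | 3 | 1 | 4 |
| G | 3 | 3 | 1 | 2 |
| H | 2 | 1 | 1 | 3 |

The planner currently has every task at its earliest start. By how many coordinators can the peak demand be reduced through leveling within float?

Early-start peak: w1:16  w2:13  w3:8  w4:0  w5:0 ⇒ 16.
Leveled (D@1, E@3, F@1, G@2, H@1): w1:8  w2:8  w3:8  w4:8  w5:5 ⇒ 8.
Reduction 16 − 8 = 8.

8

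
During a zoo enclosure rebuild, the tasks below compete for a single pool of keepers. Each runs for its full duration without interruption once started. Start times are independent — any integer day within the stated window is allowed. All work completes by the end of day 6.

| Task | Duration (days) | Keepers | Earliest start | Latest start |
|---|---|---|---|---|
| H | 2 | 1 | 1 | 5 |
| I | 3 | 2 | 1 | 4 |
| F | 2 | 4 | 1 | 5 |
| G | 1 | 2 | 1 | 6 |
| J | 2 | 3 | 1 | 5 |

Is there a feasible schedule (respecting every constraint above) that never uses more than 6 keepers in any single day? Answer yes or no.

yes

Schedule H@1, I@1, F@5, G@1, J@3: d1:5  d2:3  d3:5  d4:3  d5:4  d6:4 — peak 5 ≤ 6.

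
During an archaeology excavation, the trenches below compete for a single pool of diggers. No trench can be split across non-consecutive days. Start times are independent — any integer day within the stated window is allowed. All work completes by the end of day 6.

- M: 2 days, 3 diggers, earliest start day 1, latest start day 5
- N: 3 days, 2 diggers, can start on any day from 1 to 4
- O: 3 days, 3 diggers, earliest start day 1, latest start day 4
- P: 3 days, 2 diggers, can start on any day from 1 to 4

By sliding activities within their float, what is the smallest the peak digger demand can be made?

5

Early-start (M@1, N@1, O@1, P@1) gives peak 10: d1:10  d2:10  d3:7  d4:0  d5:0  d6:0.
Shift O→3, P→4.
Schedule M@1, N@1, O@3, P@4: d1:5  d2:5  d3:5  d4:5  d5:5  d6:2 — peak 5.
Total digger-days = 27 over 6 days ⇒ peak ≥ ⌈27/6⌉ = 5, so 5 is optimal.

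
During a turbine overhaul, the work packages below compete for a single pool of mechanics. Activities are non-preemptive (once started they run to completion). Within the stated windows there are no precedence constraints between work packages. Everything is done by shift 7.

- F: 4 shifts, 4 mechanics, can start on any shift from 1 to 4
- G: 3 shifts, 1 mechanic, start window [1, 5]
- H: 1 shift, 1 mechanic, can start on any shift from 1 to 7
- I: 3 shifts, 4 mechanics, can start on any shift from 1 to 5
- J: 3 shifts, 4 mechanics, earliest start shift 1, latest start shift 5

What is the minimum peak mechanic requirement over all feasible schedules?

Early-start (F@1, G@1, H@1, I@1, J@1) gives peak 14: s1:14  s2:13  s3:13  s4:4  s5:0  s6:0  s7:0.
Shift I→4, J→5.
Schedule F@1, G@1, H@1, I@4, J@5: s1:6  s2:5  s3:5  s4:8  s5:8  s6:8  s7:4 — peak 8.

8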